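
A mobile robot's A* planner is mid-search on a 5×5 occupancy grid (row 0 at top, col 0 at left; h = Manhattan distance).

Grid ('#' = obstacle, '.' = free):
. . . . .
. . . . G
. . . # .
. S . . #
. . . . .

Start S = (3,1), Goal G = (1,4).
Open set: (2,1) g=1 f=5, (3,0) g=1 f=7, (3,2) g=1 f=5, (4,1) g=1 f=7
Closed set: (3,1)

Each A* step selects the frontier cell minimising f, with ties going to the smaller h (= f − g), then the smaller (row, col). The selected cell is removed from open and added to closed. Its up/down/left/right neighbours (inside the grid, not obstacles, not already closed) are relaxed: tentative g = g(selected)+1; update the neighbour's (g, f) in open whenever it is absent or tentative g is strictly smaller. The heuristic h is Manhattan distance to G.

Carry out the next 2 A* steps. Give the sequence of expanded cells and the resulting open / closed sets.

order=[(2,1) → (1,1)]; open=[(0,1) g=3 f=7, (1,0) g=3 f=7, (1,2) g=3 f=5, (2,0) g=2 f=7, (2,2) g=2 f=5, (3,0) g=1 f=7, (3,2) g=1 f=5, (4,1) g=1 f=7]; closed=[(1,1), (2,1), (3,1)]

step 1: expand (2,1) (f=5, h=4) → closed; open now [(1,1) g=2 f=5, (2,0) g=2 f=7, (2,2) g=2 f=5, (3,0) g=1 f=7, (3,2) g=1 f=5, (4,1) g=1 f=7]
step 2: expand (1,1) (f=5, h=3) → closed; open now [(0,1) g=3 f=7, (1,0) g=3 f=7, (1,2) g=3 f=5, (2,0) g=2 f=7, (2,2) g=2 f=5, (3,0) g=1 f=7, (3,2) g=1 f=5, (4,1) g=1 f=7]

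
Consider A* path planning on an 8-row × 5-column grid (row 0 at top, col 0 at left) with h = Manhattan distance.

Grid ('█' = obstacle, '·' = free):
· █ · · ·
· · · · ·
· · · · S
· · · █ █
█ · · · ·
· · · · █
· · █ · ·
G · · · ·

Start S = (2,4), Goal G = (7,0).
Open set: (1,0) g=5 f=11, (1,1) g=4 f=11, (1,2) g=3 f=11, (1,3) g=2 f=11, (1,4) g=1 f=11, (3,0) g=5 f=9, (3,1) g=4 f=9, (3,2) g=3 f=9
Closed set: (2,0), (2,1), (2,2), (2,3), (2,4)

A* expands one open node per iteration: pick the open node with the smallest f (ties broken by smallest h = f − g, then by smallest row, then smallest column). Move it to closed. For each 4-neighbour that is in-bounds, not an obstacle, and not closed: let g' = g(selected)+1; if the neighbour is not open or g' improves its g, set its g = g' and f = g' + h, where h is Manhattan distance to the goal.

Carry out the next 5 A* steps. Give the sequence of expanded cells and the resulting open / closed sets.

step 1: expand (3,0) (f=9, h=4) → closed; open now [(1,0) g=5 f=11, (1,1) g=4 f=11, (1,2) g=3 f=11, (1,3) g=2 f=11, (1,4) g=1 f=11, (3,1) g=4 f=9, (3,2) g=3 f=9]
step 2: expand (3,1) (f=9, h=5) → closed; open now [(1,0) g=5 f=11, (1,1) g=4 f=11, (1,2) g=3 f=11, (1,3) g=2 f=11, (1,4) g=1 f=11, (3,2) g=3 f=9, (4,1) g=5 f=9]
step 3: expand (4,1) (f=9, h=4) → closed; open now [(1,0) g=5 f=11, (1,1) g=4 f=11, (1,2) g=3 f=11, (1,3) g=2 f=11, (1,4) g=1 f=11, (3,2) g=3 f=9, (4,2) g=6 f=11, (5,1) g=6 f=9]
step 4: expand (5,1) (f=9, h=3) → closed; open now [(1,0) g=5 f=11, (1,1) g=4 f=11, (1,2) g=3 f=11, (1,3) g=2 f=11, (1,4) g=1 f=11, (3,2) g=3 f=9, (4,2) g=6 f=11, (5,0) g=7 f=9, (5,2) g=7 f=11, (6,1) g=7 f=9]
step 5: expand (5,0) (f=9, h=2) → closed; open now [(1,0) g=5 f=11, (1,1) g=4 f=11, (1,2) g=3 f=11, (1,3) g=2 f=11, (1,4) g=1 f=11, (3,2) g=3 f=9, (4,2) g=6 f=11, (5,2) g=7 f=11, (6,0) g=8 f=9, (6,1) g=7 f=9]

order=[(3,0) → (3,1) → (4,1) → (5,1) → (5,0)]; open=[(1,0) g=5 f=11, (1,1) g=4 f=11, (1,2) g=3 f=11, (1,3) g=2 f=11, (1,4) g=1 f=11, (3,2) g=3 f=9, (4,2) g=6 f=11, (5,2) g=7 f=11, (6,0) g=8 f=9, (6,1) g=7 f=9]; closed=[(2,0), (2,1), (2,2), (2,3), (2,4), (3,0), (3,1), (4,1), (5,0), (5,1)]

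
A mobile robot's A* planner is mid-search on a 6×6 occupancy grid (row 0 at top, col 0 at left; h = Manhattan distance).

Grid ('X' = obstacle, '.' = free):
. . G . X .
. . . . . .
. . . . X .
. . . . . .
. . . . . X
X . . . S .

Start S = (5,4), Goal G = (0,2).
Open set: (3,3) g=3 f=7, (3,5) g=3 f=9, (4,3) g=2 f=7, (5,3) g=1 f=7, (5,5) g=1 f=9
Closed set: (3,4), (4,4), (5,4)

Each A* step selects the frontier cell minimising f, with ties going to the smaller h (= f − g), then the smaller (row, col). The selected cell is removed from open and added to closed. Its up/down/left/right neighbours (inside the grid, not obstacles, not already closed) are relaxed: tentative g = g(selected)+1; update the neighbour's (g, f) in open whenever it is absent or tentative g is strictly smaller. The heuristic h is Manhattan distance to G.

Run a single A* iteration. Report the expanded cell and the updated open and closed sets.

step 1: expand (3,3) (f=7, h=4) → closed; open now [(2,3) g=4 f=7, (3,2) g=4 f=7, (3,5) g=3 f=9, (4,3) g=2 f=7, (5,3) g=1 f=7, (5,5) g=1 f=9]

expanded=(3,3); open=[(2,3) g=4 f=7, (3,2) g=4 f=7, (3,5) g=3 f=9, (4,3) g=2 f=7, (5,3) g=1 f=7, (5,5) g=1 f=9]; closed=[(3,3), (3,4), (4,4), (5,4)]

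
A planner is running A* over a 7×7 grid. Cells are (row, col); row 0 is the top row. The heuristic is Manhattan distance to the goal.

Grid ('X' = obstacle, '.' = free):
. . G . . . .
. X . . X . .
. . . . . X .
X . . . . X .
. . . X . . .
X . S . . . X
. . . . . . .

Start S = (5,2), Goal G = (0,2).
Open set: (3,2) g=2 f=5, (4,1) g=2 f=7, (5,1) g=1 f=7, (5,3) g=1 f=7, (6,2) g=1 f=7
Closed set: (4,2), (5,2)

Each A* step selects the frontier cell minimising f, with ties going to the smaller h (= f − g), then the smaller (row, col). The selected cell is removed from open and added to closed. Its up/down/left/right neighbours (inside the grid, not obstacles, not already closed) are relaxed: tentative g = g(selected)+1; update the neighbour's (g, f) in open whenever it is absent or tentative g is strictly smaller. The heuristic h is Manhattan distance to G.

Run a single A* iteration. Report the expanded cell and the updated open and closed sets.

expanded=(3,2); open=[(2,2) g=3 f=5, (3,1) g=3 f=7, (3,3) g=3 f=7, (4,1) g=2 f=7, (5,1) g=1 f=7, (5,3) g=1 f=7, (6,2) g=1 f=7]; closed=[(3,2), (4,2), (5,2)]

step 1: expand (3,2) (f=5, h=3) → closed; open now [(2,2) g=3 f=5, (3,1) g=3 f=7, (3,3) g=3 f=7, (4,1) g=2 f=7, (5,1) g=1 f=7, (5,3) g=1 f=7, (6,2) g=1 f=7]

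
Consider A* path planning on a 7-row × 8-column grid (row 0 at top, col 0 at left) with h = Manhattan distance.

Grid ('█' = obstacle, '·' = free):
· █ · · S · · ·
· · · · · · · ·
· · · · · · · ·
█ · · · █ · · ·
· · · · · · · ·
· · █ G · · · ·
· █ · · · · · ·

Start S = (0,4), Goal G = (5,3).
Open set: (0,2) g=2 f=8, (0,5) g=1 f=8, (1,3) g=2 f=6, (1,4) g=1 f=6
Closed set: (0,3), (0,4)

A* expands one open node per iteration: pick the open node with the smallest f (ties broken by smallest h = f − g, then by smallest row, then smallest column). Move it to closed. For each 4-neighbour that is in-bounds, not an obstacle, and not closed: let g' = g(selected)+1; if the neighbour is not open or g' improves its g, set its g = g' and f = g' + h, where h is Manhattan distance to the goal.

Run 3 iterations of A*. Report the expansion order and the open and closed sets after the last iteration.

step 1: expand (1,3) (f=6, h=4) → closed; open now [(0,2) g=2 f=8, (0,5) g=1 f=8, (1,2) g=3 f=8, (1,4) g=1 f=6, (2,3) g=3 f=6]
step 2: expand (2,3) (f=6, h=3) → closed; open now [(0,2) g=2 f=8, (0,5) g=1 f=8, (1,2) g=3 f=8, (1,4) g=1 f=6, (2,2) g=4 f=8, (2,4) g=4 f=8, (3,3) g=4 f=6]
step 3: expand (3,3) (f=6, h=2) → closed; open now [(0,2) g=2 f=8, (0,5) g=1 f=8, (1,2) g=3 f=8, (1,4) g=1 f=6, (2,2) g=4 f=8, (2,4) g=4 f=8, (3,2) g=5 f=8, (4,3) g=5 f=6]

order=[(1,3) → (2,3) → (3,3)]; open=[(0,2) g=2 f=8, (0,5) g=1 f=8, (1,2) g=3 f=8, (1,4) g=1 f=6, (2,2) g=4 f=8, (2,4) g=4 f=8, (3,2) g=5 f=8, (4,3) g=5 f=6]; closed=[(0,3), (0,4), (1,3), (2,3), (3,3)]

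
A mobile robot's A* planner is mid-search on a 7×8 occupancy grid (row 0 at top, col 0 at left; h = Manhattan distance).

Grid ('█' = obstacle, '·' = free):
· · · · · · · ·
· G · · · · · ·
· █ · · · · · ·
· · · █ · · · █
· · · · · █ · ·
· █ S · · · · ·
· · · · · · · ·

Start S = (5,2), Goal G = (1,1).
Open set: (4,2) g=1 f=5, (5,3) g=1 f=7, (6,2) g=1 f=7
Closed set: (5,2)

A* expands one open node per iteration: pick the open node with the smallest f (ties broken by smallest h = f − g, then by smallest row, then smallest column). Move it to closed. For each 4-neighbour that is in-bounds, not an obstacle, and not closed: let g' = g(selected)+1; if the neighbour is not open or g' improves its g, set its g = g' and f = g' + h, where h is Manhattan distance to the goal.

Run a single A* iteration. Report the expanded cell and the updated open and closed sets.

step 1: expand (4,2) (f=5, h=4) → closed; open now [(3,2) g=2 f=5, (4,1) g=2 f=5, (4,3) g=2 f=7, (5,3) g=1 f=7, (6,2) g=1 f=7]

expanded=(4,2); open=[(3,2) g=2 f=5, (4,1) g=2 f=5, (4,3) g=2 f=7, (5,3) g=1 f=7, (6,2) g=1 f=7]; closed=[(4,2), (5,2)]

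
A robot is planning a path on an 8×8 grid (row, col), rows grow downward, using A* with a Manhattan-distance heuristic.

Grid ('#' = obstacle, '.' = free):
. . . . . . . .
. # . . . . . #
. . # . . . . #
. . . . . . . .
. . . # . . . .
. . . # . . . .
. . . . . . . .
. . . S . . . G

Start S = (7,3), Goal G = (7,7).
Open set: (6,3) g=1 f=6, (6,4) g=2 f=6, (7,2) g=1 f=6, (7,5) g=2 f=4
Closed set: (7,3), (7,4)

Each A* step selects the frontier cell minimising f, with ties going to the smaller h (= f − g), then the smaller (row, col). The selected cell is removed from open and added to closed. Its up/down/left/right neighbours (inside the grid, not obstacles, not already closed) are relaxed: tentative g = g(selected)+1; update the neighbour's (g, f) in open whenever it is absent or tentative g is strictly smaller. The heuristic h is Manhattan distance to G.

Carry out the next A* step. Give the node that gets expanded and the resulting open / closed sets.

step 1: expand (7,5) (f=4, h=2) → closed; open now [(6,3) g=1 f=6, (6,4) g=2 f=6, (6,5) g=3 f=6, (7,2) g=1 f=6, (7,6) g=3 f=4]

expanded=(7,5); open=[(6,3) g=1 f=6, (6,4) g=2 f=6, (6,5) g=3 f=6, (7,2) g=1 f=6, (7,6) g=3 f=4]; closed=[(7,3), (7,4), (7,5)]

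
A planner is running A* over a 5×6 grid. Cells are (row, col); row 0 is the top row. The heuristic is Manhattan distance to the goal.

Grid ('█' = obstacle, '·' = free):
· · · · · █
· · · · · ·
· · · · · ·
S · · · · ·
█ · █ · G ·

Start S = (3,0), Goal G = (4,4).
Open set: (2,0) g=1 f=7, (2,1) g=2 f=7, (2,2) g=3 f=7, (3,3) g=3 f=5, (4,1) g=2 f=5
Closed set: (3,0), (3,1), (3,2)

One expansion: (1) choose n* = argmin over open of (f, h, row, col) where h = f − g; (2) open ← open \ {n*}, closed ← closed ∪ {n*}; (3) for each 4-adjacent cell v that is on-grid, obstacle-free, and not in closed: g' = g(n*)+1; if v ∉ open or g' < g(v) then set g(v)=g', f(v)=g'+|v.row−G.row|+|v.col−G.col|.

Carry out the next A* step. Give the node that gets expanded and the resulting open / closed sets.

step 1: expand (3,3) (f=5, h=2) → closed; open now [(2,0) g=1 f=7, (2,1) g=2 f=7, (2,2) g=3 f=7, (2,3) g=4 f=7, (3,4) g=4 f=5, (4,1) g=2 f=5, (4,3) g=4 f=5]

expanded=(3,3); open=[(2,0) g=1 f=7, (2,1) g=2 f=7, (2,2) g=3 f=7, (2,3) g=4 f=7, (3,4) g=4 f=5, (4,1) g=2 f=5, (4,3) g=4 f=5]; closed=[(3,0), (3,1), (3,2), (3,3)]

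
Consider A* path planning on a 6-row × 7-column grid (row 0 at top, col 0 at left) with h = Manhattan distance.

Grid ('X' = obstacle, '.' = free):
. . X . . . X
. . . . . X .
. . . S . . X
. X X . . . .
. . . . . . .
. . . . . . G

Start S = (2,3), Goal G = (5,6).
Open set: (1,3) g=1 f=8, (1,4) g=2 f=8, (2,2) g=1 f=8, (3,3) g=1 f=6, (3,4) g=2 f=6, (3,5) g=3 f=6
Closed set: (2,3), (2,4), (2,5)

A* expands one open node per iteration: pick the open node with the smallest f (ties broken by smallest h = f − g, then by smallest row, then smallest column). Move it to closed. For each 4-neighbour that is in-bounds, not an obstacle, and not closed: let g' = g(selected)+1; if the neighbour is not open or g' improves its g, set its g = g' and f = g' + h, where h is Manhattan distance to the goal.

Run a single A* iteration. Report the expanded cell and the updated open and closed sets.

expanded=(3,5); open=[(1,3) g=1 f=8, (1,4) g=2 f=8, (2,2) g=1 f=8, (3,3) g=1 f=6, (3,4) g=2 f=6, (3,6) g=4 f=6, (4,5) g=4 f=6]; closed=[(2,3), (2,4), (2,5), (3,5)]

step 1: expand (3,5) (f=6, h=3) → closed; open now [(1,3) g=1 f=8, (1,4) g=2 f=8, (2,2) g=1 f=8, (3,3) g=1 f=6, (3,4) g=2 f=6, (3,6) g=4 f=6, (4,5) g=4 f=6]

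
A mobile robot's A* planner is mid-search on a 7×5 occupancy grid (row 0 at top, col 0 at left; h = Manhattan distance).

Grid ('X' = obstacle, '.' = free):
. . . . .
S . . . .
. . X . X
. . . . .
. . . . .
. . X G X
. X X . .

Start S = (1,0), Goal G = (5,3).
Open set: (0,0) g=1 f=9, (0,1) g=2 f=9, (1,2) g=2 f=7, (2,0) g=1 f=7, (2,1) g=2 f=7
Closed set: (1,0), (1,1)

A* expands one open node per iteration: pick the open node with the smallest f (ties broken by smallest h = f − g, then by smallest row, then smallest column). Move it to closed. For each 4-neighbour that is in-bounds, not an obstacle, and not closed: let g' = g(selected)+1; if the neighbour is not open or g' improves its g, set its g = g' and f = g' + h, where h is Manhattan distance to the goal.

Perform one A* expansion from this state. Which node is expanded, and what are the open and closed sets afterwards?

step 1: expand (1,2) (f=7, h=5) → closed; open now [(0,0) g=1 f=9, (0,1) g=2 f=9, (0,2) g=3 f=9, (1,3) g=3 f=7, (2,0) g=1 f=7, (2,1) g=2 f=7]

expanded=(1,2); open=[(0,0) g=1 f=9, (0,1) g=2 f=9, (0,2) g=3 f=9, (1,3) g=3 f=7, (2,0) g=1 f=7, (2,1) g=2 f=7]; closed=[(1,0), (1,1), (1,2)]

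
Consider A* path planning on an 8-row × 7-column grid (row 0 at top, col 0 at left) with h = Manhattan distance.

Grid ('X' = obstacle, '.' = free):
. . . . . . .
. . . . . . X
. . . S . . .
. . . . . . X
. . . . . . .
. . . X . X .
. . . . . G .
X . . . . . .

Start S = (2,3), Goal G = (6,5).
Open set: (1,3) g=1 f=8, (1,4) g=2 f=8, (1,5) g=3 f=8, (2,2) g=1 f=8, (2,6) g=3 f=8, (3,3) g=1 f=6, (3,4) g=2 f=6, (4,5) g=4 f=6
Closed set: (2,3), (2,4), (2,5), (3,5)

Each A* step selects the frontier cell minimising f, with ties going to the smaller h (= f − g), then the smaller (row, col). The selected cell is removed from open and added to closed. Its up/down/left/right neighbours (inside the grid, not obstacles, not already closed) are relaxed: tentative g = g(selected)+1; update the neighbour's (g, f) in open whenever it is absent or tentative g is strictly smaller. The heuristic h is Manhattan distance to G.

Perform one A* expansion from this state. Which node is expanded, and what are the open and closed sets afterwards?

step 1: expand (4,5) (f=6, h=2) → closed; open now [(1,3) g=1 f=8, (1,4) g=2 f=8, (1,5) g=3 f=8, (2,2) g=1 f=8, (2,6) g=3 f=8, (3,3) g=1 f=6, (3,4) g=2 f=6, (4,4) g=5 f=8, (4,6) g=5 f=8]

expanded=(4,5); open=[(1,3) g=1 f=8, (1,4) g=2 f=8, (1,5) g=3 f=8, (2,2) g=1 f=8, (2,6) g=3 f=8, (3,3) g=1 f=6, (3,4) g=2 f=6, (4,4) g=5 f=8, (4,6) g=5 f=8]; closed=[(2,3), (2,4), (2,5), (3,5), (4,5)]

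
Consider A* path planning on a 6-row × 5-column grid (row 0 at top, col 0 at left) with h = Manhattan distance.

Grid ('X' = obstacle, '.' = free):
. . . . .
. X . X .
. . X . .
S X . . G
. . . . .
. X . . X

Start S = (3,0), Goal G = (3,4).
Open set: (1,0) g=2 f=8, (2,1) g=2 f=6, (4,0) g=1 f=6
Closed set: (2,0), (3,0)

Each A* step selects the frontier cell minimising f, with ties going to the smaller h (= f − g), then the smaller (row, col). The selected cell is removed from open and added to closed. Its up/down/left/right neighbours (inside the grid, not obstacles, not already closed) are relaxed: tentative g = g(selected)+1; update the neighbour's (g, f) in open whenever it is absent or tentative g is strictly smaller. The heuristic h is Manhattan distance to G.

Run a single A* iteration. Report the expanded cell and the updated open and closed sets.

step 1: expand (2,1) (f=6, h=4) → closed; open now [(1,0) g=2 f=8, (4,0) g=1 f=6]

expanded=(2,1); open=[(1,0) g=2 f=8, (4,0) g=1 f=6]; closed=[(2,0), (2,1), (3,0)]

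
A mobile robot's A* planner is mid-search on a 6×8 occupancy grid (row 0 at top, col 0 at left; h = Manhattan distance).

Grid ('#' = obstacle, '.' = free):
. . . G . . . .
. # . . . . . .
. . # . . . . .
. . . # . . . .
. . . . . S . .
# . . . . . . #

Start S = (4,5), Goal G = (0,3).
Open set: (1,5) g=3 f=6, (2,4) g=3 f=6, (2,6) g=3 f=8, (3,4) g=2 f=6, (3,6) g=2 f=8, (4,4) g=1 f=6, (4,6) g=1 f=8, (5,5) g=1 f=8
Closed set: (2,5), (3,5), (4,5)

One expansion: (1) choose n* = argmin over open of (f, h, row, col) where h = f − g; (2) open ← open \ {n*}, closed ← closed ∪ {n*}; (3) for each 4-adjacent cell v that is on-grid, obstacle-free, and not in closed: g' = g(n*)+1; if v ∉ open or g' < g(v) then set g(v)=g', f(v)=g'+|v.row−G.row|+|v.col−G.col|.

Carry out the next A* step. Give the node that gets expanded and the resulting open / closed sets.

step 1: expand (1,5) (f=6, h=3) → closed; open now [(0,5) g=4 f=6, (1,4) g=4 f=6, (1,6) g=4 f=8, (2,4) g=3 f=6, (2,6) g=3 f=8, (3,4) g=2 f=6, (3,6) g=2 f=8, (4,4) g=1 f=6, (4,6) g=1 f=8, (5,5) g=1 f=8]

expanded=(1,5); open=[(0,5) g=4 f=6, (1,4) g=4 f=6, (1,6) g=4 f=8, (2,4) g=3 f=6, (2,6) g=3 f=8, (3,4) g=2 f=6, (3,6) g=2 f=8, (4,4) g=1 f=6, (4,6) g=1 f=8, (5,5) g=1 f=8]; closed=[(1,5), (2,5), (3,5), (4,5)]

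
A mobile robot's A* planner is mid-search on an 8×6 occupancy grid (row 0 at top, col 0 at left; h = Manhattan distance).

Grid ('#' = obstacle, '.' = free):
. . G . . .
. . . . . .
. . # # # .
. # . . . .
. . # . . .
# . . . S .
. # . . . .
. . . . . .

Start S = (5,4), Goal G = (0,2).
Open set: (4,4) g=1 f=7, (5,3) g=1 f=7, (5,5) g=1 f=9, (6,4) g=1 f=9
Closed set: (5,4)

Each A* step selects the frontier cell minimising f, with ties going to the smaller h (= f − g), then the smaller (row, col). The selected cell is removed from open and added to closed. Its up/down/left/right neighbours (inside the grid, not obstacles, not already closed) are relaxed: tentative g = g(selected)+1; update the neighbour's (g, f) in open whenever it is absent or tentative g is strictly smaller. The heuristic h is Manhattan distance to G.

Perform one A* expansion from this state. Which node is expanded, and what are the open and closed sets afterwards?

expanded=(4,4); open=[(3,4) g=2 f=7, (4,3) g=2 f=7, (4,5) g=2 f=9, (5,3) g=1 f=7, (5,5) g=1 f=9, (6,4) g=1 f=9]; closed=[(4,4), (5,4)]

step 1: expand (4,4) (f=7, h=6) → closed; open now [(3,4) g=2 f=7, (4,3) g=2 f=7, (4,5) g=2 f=9, (5,3) g=1 f=7, (5,5) g=1 f=9, (6,4) g=1 f=9]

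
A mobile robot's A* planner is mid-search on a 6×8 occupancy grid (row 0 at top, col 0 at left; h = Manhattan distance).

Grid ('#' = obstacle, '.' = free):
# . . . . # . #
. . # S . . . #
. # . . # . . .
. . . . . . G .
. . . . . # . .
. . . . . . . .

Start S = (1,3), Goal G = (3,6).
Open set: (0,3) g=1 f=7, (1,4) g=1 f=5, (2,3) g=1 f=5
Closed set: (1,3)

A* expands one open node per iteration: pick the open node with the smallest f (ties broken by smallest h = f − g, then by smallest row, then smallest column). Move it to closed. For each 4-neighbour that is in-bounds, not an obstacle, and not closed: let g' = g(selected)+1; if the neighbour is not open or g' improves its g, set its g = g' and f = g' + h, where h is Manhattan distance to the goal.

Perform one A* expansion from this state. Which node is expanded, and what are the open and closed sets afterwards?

expanded=(1,4); open=[(0,3) g=1 f=7, (0,4) g=2 f=7, (1,5) g=2 f=5, (2,3) g=1 f=5]; closed=[(1,3), (1,4)]

step 1: expand (1,4) (f=5, h=4) → closed; open now [(0,3) g=1 f=7, (0,4) g=2 f=7, (1,5) g=2 f=5, (2,3) g=1 f=5]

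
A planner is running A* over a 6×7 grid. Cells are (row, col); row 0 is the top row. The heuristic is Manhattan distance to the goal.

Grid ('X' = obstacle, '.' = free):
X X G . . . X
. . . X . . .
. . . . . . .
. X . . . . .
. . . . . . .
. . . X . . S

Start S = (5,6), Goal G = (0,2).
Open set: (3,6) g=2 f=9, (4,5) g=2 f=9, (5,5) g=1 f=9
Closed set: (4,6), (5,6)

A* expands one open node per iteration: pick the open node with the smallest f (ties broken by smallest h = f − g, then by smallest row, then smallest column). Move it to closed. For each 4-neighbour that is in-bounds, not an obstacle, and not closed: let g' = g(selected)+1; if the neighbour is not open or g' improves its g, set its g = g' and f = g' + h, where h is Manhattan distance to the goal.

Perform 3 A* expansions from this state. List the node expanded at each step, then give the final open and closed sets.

step 1: expand (3,6) (f=9, h=7) → closed; open now [(2,6) g=3 f=9, (3,5) g=3 f=9, (4,5) g=2 f=9, (5,5) g=1 f=9]
step 2: expand (2,6) (f=9, h=6) → closed; open now [(1,6) g=4 f=9, (2,5) g=4 f=9, (3,5) g=3 f=9, (4,5) g=2 f=9, (5,5) g=1 f=9]
step 3: expand (1,6) (f=9, h=5) → closed; open now [(1,5) g=5 f=9, (2,5) g=4 f=9, (3,5) g=3 f=9, (4,5) g=2 f=9, (5,5) g=1 f=9]

order=[(3,6) → (2,6) → (1,6)]; open=[(1,5) g=5 f=9, (2,5) g=4 f=9, (3,5) g=3 f=9, (4,5) g=2 f=9, (5,5) g=1 f=9]; closed=[(1,6), (2,6), (3,6), (4,6), (5,6)]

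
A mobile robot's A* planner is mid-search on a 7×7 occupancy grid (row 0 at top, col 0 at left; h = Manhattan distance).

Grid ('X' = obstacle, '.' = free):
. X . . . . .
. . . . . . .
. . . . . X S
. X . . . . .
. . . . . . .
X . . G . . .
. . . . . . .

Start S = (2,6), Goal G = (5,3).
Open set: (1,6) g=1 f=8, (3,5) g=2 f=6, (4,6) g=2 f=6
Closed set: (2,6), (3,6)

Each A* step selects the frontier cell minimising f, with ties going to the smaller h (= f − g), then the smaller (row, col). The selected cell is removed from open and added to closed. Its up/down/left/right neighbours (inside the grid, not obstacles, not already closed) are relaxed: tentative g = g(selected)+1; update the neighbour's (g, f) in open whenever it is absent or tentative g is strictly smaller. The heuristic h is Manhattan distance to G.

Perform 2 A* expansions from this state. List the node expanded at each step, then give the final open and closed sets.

step 1: expand (3,5) (f=6, h=4) → closed; open now [(1,6) g=1 f=8, (3,4) g=3 f=6, (4,5) g=3 f=6, (4,6) g=2 f=6]
step 2: expand (3,4) (f=6, h=3) → closed; open now [(1,6) g=1 f=8, (2,4) g=4 f=8, (3,3) g=4 f=6, (4,4) g=4 f=6, (4,5) g=3 f=6, (4,6) g=2 f=6]

order=[(3,5) → (3,4)]; open=[(1,6) g=1 f=8, (2,4) g=4 f=8, (3,3) g=4 f=6, (4,4) g=4 f=6, (4,5) g=3 f=6, (4,6) g=2 f=6]; closed=[(2,6), (3,4), (3,5), (3,6)]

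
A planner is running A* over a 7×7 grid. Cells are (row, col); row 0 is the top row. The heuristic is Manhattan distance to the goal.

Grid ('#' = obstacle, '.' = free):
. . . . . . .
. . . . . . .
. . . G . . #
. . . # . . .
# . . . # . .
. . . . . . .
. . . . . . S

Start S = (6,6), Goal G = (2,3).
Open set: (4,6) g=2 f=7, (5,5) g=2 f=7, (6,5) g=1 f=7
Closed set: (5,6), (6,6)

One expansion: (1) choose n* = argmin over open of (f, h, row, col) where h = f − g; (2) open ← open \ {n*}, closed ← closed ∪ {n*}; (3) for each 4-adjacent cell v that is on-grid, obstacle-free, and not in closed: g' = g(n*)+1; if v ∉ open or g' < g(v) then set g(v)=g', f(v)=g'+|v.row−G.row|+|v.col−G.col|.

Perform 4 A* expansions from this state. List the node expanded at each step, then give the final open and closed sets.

step 1: expand (4,6) (f=7, h=5) → closed; open now [(3,6) g=3 f=7, (4,5) g=3 f=7, (5,5) g=2 f=7, (6,5) g=1 f=7]
step 2: expand (3,6) (f=7, h=4) → closed; open now [(3,5) g=4 f=7, (4,5) g=3 f=7, (5,5) g=2 f=7, (6,5) g=1 f=7]
step 3: expand (3,5) (f=7, h=3) → closed; open now [(2,5) g=5 f=7, (3,4) g=5 f=7, (4,5) g=3 f=7, (5,5) g=2 f=7, (6,5) g=1 f=7]
step 4: expand (2,5) (f=7, h=2) → closed; open now [(1,5) g=6 f=9, (2,4) g=6 f=7, (3,4) g=5 f=7, (4,5) g=3 f=7, (5,5) g=2 f=7, (6,5) g=1 f=7]

order=[(4,6) → (3,6) → (3,5) → (2,5)]; open=[(1,5) g=6 f=9, (2,4) g=6 f=7, (3,4) g=5 f=7, (4,5) g=3 f=7, (5,5) g=2 f=7, (6,5) g=1 f=7]; closed=[(2,5), (3,5), (3,6), (4,6), (5,6), (6,6)]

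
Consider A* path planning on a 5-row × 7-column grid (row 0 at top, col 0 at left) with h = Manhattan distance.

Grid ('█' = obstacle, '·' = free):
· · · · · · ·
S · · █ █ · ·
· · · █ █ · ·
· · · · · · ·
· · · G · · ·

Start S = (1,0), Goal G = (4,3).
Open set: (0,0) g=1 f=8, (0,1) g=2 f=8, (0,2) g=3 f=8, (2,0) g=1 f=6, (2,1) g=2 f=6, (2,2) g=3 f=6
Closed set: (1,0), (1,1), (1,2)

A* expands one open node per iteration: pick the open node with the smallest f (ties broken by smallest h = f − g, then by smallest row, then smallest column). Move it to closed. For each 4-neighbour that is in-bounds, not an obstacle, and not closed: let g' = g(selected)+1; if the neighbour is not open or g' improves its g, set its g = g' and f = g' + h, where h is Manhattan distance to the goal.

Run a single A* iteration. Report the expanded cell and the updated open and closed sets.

step 1: expand (2,2) (f=6, h=3) → closed; open now [(0,0) g=1 f=8, (0,1) g=2 f=8, (0,2) g=3 f=8, (2,0) g=1 f=6, (2,1) g=2 f=6, (3,2) g=4 f=6]

expanded=(2,2); open=[(0,0) g=1 f=8, (0,1) g=2 f=8, (0,2) g=3 f=8, (2,0) g=1 f=6, (2,1) g=2 f=6, (3,2) g=4 f=6]; closed=[(1,0), (1,1), (1,2), (2,2)]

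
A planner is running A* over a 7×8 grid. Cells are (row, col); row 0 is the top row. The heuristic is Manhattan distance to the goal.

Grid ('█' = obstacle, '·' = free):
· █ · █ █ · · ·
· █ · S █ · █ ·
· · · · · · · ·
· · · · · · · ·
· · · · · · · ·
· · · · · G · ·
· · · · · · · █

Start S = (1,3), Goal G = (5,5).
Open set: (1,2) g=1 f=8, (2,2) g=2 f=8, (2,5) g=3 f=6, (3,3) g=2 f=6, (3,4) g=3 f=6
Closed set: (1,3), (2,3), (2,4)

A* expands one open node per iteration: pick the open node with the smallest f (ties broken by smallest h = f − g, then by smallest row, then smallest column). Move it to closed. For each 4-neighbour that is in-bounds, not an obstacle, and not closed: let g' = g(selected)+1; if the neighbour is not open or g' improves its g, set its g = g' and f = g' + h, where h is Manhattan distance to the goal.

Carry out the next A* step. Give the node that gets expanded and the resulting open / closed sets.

expanded=(2,5); open=[(1,2) g=1 f=8, (1,5) g=4 f=8, (2,2) g=2 f=8, (2,6) g=4 f=8, (3,3) g=2 f=6, (3,4) g=3 f=6, (3,5) g=4 f=6]; closed=[(1,3), (2,3), (2,4), (2,5)]

step 1: expand (2,5) (f=6, h=3) → closed; open now [(1,2) g=1 f=8, (1,5) g=4 f=8, (2,2) g=2 f=8, (2,6) g=4 f=8, (3,3) g=2 f=6, (3,4) g=3 f=6, (3,5) g=4 f=6]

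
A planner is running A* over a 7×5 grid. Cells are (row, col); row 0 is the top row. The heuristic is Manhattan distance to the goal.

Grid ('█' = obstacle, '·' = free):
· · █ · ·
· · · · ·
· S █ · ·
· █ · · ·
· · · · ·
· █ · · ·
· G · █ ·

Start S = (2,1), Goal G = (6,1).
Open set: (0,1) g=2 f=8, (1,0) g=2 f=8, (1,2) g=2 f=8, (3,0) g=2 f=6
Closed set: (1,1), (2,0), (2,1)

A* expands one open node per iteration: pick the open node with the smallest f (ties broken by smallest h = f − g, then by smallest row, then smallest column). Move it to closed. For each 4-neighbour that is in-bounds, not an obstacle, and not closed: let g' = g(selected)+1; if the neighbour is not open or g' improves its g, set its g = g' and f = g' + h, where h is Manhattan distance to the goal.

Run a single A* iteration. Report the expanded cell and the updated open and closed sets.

step 1: expand (3,0) (f=6, h=4) → closed; open now [(0,1) g=2 f=8, (1,0) g=2 f=8, (1,2) g=2 f=8, (4,0) g=3 f=6]

expanded=(3,0); open=[(0,1) g=2 f=8, (1,0) g=2 f=8, (1,2) g=2 f=8, (4,0) g=3 f=6]; closed=[(1,1), (2,0), (2,1), (3,0)]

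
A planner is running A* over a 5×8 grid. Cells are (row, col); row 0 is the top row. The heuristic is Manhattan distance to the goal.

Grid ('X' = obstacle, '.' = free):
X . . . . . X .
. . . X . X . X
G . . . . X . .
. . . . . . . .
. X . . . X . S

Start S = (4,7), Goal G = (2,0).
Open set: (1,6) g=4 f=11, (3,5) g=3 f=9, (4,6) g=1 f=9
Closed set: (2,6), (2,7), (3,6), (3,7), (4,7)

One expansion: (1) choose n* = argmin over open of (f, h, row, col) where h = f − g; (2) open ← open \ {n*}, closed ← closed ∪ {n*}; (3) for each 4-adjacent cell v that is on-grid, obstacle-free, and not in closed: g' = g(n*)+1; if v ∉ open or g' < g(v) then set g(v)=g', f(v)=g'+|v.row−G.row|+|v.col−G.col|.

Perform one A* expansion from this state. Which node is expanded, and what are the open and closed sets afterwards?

expanded=(3,5); open=[(1,6) g=4 f=11, (3,4) g=4 f=9, (4,6) g=1 f=9]; closed=[(2,6), (2,7), (3,5), (3,6), (3,7), (4,7)]

step 1: expand (3,5) (f=9, h=6) → closed; open now [(1,6) g=4 f=11, (3,4) g=4 f=9, (4,6) g=1 f=9]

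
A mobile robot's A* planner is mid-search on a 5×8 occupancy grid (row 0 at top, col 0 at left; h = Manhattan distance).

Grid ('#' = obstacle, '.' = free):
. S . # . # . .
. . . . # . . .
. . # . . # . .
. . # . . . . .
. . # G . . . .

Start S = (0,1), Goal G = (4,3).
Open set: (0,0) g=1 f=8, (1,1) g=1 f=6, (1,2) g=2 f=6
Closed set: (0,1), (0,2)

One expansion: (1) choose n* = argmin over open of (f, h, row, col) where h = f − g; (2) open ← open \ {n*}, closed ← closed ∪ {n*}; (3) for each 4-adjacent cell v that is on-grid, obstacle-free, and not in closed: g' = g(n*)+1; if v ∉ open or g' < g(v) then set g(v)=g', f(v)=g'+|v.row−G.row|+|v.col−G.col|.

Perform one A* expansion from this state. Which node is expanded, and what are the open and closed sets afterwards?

step 1: expand (1,2) (f=6, h=4) → closed; open now [(0,0) g=1 f=8, (1,1) g=1 f=6, (1,3) g=3 f=6]

expanded=(1,2); open=[(0,0) g=1 f=8, (1,1) g=1 f=6, (1,3) g=3 f=6]; closed=[(0,1), (0,2), (1,2)]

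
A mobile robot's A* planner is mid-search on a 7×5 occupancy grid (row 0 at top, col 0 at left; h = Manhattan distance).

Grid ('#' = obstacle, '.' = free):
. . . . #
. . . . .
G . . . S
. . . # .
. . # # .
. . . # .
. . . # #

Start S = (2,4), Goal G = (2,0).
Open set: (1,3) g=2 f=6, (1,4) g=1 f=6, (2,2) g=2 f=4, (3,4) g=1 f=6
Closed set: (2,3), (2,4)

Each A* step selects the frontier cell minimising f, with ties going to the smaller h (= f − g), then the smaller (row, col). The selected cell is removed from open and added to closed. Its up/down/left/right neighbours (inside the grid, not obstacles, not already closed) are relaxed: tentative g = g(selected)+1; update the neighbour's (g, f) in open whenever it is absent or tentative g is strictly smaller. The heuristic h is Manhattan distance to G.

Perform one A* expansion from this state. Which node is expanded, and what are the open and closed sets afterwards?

expanded=(2,2); open=[(1,2) g=3 f=6, (1,3) g=2 f=6, (1,4) g=1 f=6, (2,1) g=3 f=4, (3,2) g=3 f=6, (3,4) g=1 f=6]; closed=[(2,2), (2,3), (2,4)]

step 1: expand (2,2) (f=4, h=2) → closed; open now [(1,2) g=3 f=6, (1,3) g=2 f=6, (1,4) g=1 f=6, (2,1) g=3 f=4, (3,2) g=3 f=6, (3,4) g=1 f=6]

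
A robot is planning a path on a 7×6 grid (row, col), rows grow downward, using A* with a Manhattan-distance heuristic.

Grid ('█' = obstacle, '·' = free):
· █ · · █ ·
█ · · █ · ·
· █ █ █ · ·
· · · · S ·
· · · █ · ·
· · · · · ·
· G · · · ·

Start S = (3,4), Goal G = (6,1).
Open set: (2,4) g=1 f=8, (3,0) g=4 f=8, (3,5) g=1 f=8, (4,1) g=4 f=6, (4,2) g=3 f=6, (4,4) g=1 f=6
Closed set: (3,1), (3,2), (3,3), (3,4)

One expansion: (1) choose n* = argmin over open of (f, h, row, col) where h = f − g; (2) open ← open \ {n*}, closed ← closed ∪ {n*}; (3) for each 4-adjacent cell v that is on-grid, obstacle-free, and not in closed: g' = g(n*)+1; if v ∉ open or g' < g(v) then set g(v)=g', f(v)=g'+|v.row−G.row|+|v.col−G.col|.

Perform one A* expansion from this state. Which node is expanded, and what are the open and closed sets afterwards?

expanded=(4,1); open=[(2,4) g=1 f=8, (3,0) g=4 f=8, (3,5) g=1 f=8, (4,0) g=5 f=8, (4,2) g=3 f=6, (4,4) g=1 f=6, (5,1) g=5 f=6]; closed=[(3,1), (3,2), (3,3), (3,4), (4,1)]

step 1: expand (4,1) (f=6, h=2) → closed; open now [(2,4) g=1 f=8, (3,0) g=4 f=8, (3,5) g=1 f=8, (4,0) g=5 f=8, (4,2) g=3 f=6, (4,4) g=1 f=6, (5,1) g=5 f=6]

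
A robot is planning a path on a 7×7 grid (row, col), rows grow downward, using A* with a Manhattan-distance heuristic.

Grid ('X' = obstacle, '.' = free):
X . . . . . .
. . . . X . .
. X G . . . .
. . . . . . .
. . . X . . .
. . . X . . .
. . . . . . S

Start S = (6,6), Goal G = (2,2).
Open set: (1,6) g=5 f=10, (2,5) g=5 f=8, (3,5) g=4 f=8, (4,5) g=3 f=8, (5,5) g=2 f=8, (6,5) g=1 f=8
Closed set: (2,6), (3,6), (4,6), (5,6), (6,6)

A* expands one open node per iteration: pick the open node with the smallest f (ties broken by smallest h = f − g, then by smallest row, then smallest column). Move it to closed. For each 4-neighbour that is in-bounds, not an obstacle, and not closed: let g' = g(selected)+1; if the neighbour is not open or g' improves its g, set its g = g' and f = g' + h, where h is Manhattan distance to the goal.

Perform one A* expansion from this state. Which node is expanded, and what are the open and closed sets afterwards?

step 1: expand (2,5) (f=8, h=3) → closed; open now [(1,5) g=6 f=10, (1,6) g=5 f=10, (2,4) g=6 f=8, (3,5) g=4 f=8, (4,5) g=3 f=8, (5,5) g=2 f=8, (6,5) g=1 f=8]

expanded=(2,5); open=[(1,5) g=6 f=10, (1,6) g=5 f=10, (2,4) g=6 f=8, (3,5) g=4 f=8, (4,5) g=3 f=8, (5,5) g=2 f=8, (6,5) g=1 f=8]; closed=[(2,5), (2,6), (3,6), (4,6), (5,6), (6,6)]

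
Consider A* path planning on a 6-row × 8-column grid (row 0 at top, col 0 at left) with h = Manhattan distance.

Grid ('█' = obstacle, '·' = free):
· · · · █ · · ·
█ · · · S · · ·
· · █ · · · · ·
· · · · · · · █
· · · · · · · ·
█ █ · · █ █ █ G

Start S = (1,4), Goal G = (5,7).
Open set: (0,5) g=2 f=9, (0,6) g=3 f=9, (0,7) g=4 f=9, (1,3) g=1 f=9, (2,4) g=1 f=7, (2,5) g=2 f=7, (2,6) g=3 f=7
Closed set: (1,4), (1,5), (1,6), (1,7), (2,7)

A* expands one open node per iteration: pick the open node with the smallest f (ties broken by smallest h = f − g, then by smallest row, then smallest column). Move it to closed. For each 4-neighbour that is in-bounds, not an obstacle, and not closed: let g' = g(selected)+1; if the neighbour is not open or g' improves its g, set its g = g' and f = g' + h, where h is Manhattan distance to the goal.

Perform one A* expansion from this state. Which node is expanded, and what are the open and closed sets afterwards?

step 1: expand (2,6) (f=7, h=4) → closed; open now [(0,5) g=2 f=9, (0,6) g=3 f=9, (0,7) g=4 f=9, (1,3) g=1 f=9, (2,4) g=1 f=7, (2,5) g=2 f=7, (3,6) g=4 f=7]

expanded=(2,6); open=[(0,5) g=2 f=9, (0,6) g=3 f=9, (0,7) g=4 f=9, (1,3) g=1 f=9, (2,4) g=1 f=7, (2,5) g=2 f=7, (3,6) g=4 f=7]; closed=[(1,4), (1,5), (1,6), (1,7), (2,6), (2,7)]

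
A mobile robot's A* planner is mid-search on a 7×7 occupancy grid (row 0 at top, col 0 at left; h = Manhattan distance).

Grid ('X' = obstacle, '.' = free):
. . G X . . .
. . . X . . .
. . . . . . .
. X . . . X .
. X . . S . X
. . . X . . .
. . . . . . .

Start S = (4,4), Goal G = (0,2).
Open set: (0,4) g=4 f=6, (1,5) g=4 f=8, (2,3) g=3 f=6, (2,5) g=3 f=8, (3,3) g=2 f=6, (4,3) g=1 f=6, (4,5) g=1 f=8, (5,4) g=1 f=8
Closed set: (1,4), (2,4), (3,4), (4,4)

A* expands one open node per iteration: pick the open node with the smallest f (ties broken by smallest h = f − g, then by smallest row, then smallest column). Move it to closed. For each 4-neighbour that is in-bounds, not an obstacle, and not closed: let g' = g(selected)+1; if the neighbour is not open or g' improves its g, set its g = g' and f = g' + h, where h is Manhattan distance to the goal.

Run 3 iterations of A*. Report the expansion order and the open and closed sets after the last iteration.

step 1: expand (0,4) (f=6, h=2) → closed; open now [(0,5) g=5 f=8, (1,5) g=4 f=8, (2,3) g=3 f=6, (2,5) g=3 f=8, (3,3) g=2 f=6, (4,3) g=1 f=6, (4,5) g=1 f=8, (5,4) g=1 f=8]
step 2: expand (2,3) (f=6, h=3) → closed; open now [(0,5) g=5 f=8, (1,5) g=4 f=8, (2,2) g=4 f=6, (2,5) g=3 f=8, (3,3) g=2 f=6, (4,3) g=1 f=6, (4,5) g=1 f=8, (5,4) g=1 f=8]
step 3: expand (2,2) (f=6, h=2) → closed; open now [(0,5) g=5 f=8, (1,2) g=5 f=6, (1,5) g=4 f=8, (2,1) g=5 f=8, (2,5) g=3 f=8, (3,2) g=5 f=8, (3,3) g=2 f=6, (4,3) g=1 f=6, (4,5) g=1 f=8, (5,4) g=1 f=8]

order=[(0,4) → (2,3) → (2,2)]; open=[(0,5) g=5 f=8, (1,2) g=5 f=6, (1,5) g=4 f=8, (2,1) g=5 f=8, (2,5) g=3 f=8, (3,2) g=5 f=8, (3,3) g=2 f=6, (4,3) g=1 f=6, (4,5) g=1 f=8, (5,4) g=1 f=8]; closed=[(0,4), (1,4), (2,2), (2,3), (2,4), (3,4), (4,4)]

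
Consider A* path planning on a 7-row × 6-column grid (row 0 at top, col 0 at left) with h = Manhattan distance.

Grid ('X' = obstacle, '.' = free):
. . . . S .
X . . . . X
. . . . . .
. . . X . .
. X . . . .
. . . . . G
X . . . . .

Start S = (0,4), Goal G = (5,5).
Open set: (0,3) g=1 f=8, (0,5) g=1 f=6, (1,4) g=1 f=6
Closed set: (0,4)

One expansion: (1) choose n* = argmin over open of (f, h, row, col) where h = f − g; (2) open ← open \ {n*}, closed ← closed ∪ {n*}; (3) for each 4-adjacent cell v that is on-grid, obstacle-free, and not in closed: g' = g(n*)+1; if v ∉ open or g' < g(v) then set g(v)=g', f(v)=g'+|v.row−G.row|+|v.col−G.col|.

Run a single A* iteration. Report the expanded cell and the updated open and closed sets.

step 1: expand (0,5) (f=6, h=5) → closed; open now [(0,3) g=1 f=8, (1,4) g=1 f=6]

expanded=(0,5); open=[(0,3) g=1 f=8, (1,4) g=1 f=6]; closed=[(0,4), (0,5)]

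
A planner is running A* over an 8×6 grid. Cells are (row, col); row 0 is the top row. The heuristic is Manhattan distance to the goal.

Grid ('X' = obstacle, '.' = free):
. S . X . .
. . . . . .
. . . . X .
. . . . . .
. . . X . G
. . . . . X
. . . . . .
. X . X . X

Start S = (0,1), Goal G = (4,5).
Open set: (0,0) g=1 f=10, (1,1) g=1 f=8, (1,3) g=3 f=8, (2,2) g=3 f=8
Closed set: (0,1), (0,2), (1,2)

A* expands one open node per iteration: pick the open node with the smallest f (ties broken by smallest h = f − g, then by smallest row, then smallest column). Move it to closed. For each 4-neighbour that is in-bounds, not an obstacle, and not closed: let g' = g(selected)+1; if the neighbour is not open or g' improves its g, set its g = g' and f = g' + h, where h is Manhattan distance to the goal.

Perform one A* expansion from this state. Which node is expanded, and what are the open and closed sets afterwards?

expanded=(1,3); open=[(0,0) g=1 f=10, (1,1) g=1 f=8, (1,4) g=4 f=8, (2,2) g=3 f=8, (2,3) g=4 f=8]; closed=[(0,1), (0,2), (1,2), (1,3)]

step 1: expand (1,3) (f=8, h=5) → closed; open now [(0,0) g=1 f=10, (1,1) g=1 f=8, (1,4) g=4 f=8, (2,2) g=3 f=8, (2,3) g=4 f=8]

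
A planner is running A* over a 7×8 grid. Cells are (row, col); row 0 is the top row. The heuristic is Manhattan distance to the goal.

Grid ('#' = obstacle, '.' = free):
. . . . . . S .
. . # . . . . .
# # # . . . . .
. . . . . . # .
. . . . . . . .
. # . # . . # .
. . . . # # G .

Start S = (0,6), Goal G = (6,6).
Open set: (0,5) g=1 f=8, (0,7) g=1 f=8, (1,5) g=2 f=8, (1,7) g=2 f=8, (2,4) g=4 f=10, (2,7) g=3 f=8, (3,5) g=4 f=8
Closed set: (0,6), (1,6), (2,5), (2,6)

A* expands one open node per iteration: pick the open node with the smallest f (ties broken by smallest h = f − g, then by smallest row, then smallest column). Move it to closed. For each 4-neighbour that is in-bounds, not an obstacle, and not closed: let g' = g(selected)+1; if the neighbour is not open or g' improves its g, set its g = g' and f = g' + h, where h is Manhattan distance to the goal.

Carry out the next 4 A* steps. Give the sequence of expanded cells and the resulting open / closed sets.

step 1: expand (3,5) (f=8, h=4) → closed; open now [(0,5) g=1 f=8, (0,7) g=1 f=8, (1,5) g=2 f=8, (1,7) g=2 f=8, (2,4) g=4 f=10, (2,7) g=3 f=8, (3,4) g=5 f=10, (4,5) g=5 f=8]
step 2: expand (4,5) (f=8, h=3) → closed; open now [(0,5) g=1 f=8, (0,7) g=1 f=8, (1,5) g=2 f=8, (1,7) g=2 f=8, (2,4) g=4 f=10, (2,7) g=3 f=8, (3,4) g=5 f=10, (4,4) g=6 f=10, (4,6) g=6 f=8, (5,5) g=6 f=8]
step 3: expand (4,6) (f=8, h=2) → closed; open now [(0,5) g=1 f=8, (0,7) g=1 f=8, (1,5) g=2 f=8, (1,7) g=2 f=8, (2,4) g=4 f=10, (2,7) g=3 f=8, (3,4) g=5 f=10, (4,4) g=6 f=10, (4,7) g=7 f=10, (5,5) g=6 f=8]
step 4: expand (5,5) (f=8, h=2) → closed; open now [(0,5) g=1 f=8, (0,7) g=1 f=8, (1,5) g=2 f=8, (1,7) g=2 f=8, (2,4) g=4 f=10, (2,7) g=3 f=8, (3,4) g=5 f=10, (4,4) g=6 f=10, (4,7) g=7 f=10, (5,4) g=7 f=10]

order=[(3,5) → (4,5) → (4,6) → (5,5)]; open=[(0,5) g=1 f=8, (0,7) g=1 f=8, (1,5) g=2 f=8, (1,7) g=2 f=8, (2,4) g=4 f=10, (2,7) g=3 f=8, (3,4) g=5 f=10, (4,4) g=6 f=10, (4,7) g=7 f=10, (5,4) g=7 f=10]; closed=[(0,6), (1,6), (2,5), (2,6), (3,5), (4,5), (4,6), (5,5)]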